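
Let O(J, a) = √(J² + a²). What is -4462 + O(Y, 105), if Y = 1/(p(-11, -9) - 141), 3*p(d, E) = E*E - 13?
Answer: -4462 + 3*√154380626/355 ≈ -4357.0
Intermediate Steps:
p(d, E) = -13/3 + E²/3 (p(d, E) = (E*E - 13)/3 = (E² - 13)/3 = (-13 + E²)/3 = -13/3 + E²/3)
Y = -3/355 (Y = 1/((-13/3 + (⅓)*(-9)²) - 141) = 1/((-13/3 + (⅓)*81) - 141) = 1/((-13/3 + 27) - 141) = 1/(68/3 - 141) = 1/(-355/3) = -3/355 ≈ -0.0084507)
-4462 + O(Y, 105) = -4462 + √((-3/355)² + 105²) = -4462 + √(9/126025 + 11025) = -4462 + √(1389425634/126025) = -4462 + 3*√154380626/355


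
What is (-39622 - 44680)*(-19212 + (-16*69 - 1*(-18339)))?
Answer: 166665054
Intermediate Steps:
(-39622 - 44680)*(-19212 + (-16*69 - 1*(-18339))) = -84302*(-19212 + (-1104 + 18339)) = -84302*(-19212 + 17235) = -84302*(-1977) = 166665054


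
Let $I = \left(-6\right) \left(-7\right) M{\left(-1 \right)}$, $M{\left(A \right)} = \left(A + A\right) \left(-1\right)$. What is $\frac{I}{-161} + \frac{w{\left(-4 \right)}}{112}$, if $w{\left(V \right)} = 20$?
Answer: $- \frac{221}{644} \approx -0.34317$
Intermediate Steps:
$M{\left(A \right)} = - 2 A$ ($M{\left(A \right)} = 2 A \left(-1\right) = - 2 A$)
$I = 84$ ($I = \left(-6\right) \left(-7\right) \left(\left(-2\right) \left(-1\right)\right) = 42 \cdot 2 = 84$)
$\frac{I}{-161} + \frac{w{\left(-4 \right)}}{112} = \frac{84}{-161} + \frac{20}{112} = 84 \left(- \frac{1}{161}\right) + 20 \cdot \frac{1}{112} = - \frac{12}{23} + \frac{5}{28} = - \frac{221}{644}$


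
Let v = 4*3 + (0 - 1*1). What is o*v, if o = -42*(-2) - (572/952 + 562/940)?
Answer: 25470918/27965 ≈ 910.81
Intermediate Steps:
o = 2315538/27965 (o = 84 - (572*(1/952) + 562*(1/940)) = 84 - (143/238 + 281/470) = 84 - 1*33522/27965 = 84 - 33522/27965 = 2315538/27965 ≈ 82.801)
v = 11 (v = 12 + (0 - 1) = 12 - 1 = 11)
o*v = (2315538/27965)*11 = 25470918/27965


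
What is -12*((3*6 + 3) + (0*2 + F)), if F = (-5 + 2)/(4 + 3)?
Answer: -1728/7 ≈ -246.86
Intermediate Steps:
F = -3/7 ≈ -0.42857
-12*((3*6 + 3) + (0*2 + F)) = -12*((3*6 + 3) + (0*2 - 3/7)) = -12*((18 + 3) + (0 - 3/7)) = -12*(21 - 3/7) = -12*144/7 = -1728/7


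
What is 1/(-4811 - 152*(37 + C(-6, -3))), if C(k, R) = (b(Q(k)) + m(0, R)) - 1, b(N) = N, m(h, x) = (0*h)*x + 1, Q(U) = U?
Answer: -1/9523 ≈ -0.00010501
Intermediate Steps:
m(h, x) = 1 (m(h, x) = 0*x + 1 = 0 + 1 = 1)
C(k, R) = k (C(k, R) = (k + 1) - 1 = (1 + k) - 1 = k)
1/(-4811 - 152*(37 + C(-6, -3))) = 1/(-4811 - 152*(37 - 6)) = 1/(-4811 - 152*31) = 1/(-4811 - 4712) = 1/(-9523) = -1/9523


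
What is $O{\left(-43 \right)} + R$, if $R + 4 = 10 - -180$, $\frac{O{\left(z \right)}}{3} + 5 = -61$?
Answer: $-12$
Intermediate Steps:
$O{\left(z \right)} = -198$ ($O{\left(z \right)} = -15 + 3 \left(-61\right) = -15 - 183 = -198$)
$R = 186$ ($R = -4 + \left(10 - -180\right) = -4 + \left(10 + 180\right) = -4 + 190 = 186$)
$O{\left(-43 \right)} + R = -198 + 186 = -12$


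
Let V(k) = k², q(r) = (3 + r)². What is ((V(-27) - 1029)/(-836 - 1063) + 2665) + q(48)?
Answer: 3333478/633 ≈ 5266.2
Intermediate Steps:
((V(-27) - 1029)/(-836 - 1063) + 2665) + q(48) = (((-27)² - 1029)/(-836 - 1063) + 2665) + (3 + 48)² = ((729 - 1029)/(-1899) + 2665) + 51² = (-300*(-1/1899) + 2665) + 2601 = (100/633 + 2665) + 2601 = 1687045/633 + 2601 = 3333478/633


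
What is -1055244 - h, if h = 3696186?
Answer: -4751430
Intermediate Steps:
-1055244 - h = -1055244 - 1*3696186 = -1055244 - 3696186 = -4751430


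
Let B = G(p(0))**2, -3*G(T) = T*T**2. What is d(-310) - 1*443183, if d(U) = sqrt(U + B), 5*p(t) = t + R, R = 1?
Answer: -443183 + I*sqrt(43593749)/375 ≈ -4.4318e+5 + 17.607*I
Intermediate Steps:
p(t) = 1/5 + t/5 (p(t) = (t + 1)/5 = (1 + t)/5 = 1/5 + t/5)
G(T) = -T**3/3 (G(T) = -T*T**2/3 = -T**3/3)
B = 1/140625 (B = (-(1/5 + (1/5)*0)**3/3)**2 = (-(1/5 + 0)**3/3)**2 = (-(1/5)**3/3)**2 = (-1/3*1/125)**2 = (-1/375)**2 = 1/140625 ≈ 7.1111e-6)
d(U) = sqrt(1/140625 + U) (d(U) = sqrt(U + 1/140625) = sqrt(1/140625 + U))
d(-310) - 1*443183 = sqrt(1 + 140625*(-310))/375 - 1*443183 = sqrt(1 - 43593750)/375 - 443183 = sqrt(-43593749)/375 - 443183 = (I*sqrt(43593749))/375 - 443183 = I*sqrt(43593749)/375 - 443183 = -443183 + I*sqrt(43593749)/375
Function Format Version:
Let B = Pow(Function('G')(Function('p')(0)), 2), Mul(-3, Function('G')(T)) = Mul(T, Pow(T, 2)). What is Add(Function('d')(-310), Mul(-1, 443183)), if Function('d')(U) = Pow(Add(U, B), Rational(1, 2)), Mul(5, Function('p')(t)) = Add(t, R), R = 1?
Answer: Add(-443183, Mul(Rational(1, 375), I, Pow(43593749, Rational(1, 2)))) ≈ Add(-4.4318e+5, Mul(17.607, I))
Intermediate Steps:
Function('p')(t) = Add(Rational(1, 5), Mul(Rational(1, 5), t)) (Function('p')(t) = Mul(Rational(1, 5), Add(t, 1)) = Mul(Rational(1, 5), Add(1, t)) = Add(Rational(1, 5), Mul(Rational(1, 5), t)))
Function('G')(T) = Mul(Rational(-1, 3), Pow(T, 3)) (Function('G')(T) = Mul(Rational(-1, 3), Mul(T, Pow(T, 2))) = Mul(Rational(-1, 3), Pow(T, 3)))
B = Rational(1, 140625) (B = Pow(Mul(Rational(-1, 3), Pow(Add(Rational(1, 5), Mul(Rational(1, 5), 0)), 3)), 2) = Pow(Mul(Rational(-1, 3), Pow(Add(Rational(1, 5), 0), 3)), 2) = Pow(Mul(Rational(-1, 3), Pow(Rational(1, 5), 3)), 2) = Pow(Mul(Rational(-1, 3), Rational(1, 125)), 2) = Pow(Rational(-1, 375), 2) = Rational(1, 140625) ≈ 7.1111e-6)
Function('d')(U) = Pow(Add(Rational(1, 140625), U), Rational(1, 2)) (Function('d')(U) = Pow(Add(U, Rational(1, 140625)), Rational(1, 2)) = Pow(Add(Rational(1, 140625), U), Rational(1, 2)))
Add(Function('d')(-310), Mul(-1, 443183)) = Add(Mul(Rational(1, 375), Pow(Add(1, Mul(140625, -310)), Rational(1, 2))), Mul(-1, 443183)) = Add(Mul(Rational(1, 375), Pow(Add(1, -43593750), Rational(1, 2))), -443183) = Add(Mul(Rational(1, 375), Pow(-43593749, Rational(1, 2))), -443183) = Add(Mul(Rational(1, 375), Mul(I, Pow(43593749, Rational(1, 2)))), -443183) = Add(Mul(Rational(1, 375), I, Pow(43593749, Rational(1, 2))), -443183) = Add(-443183, Mul(Rational(1, 375), I, Pow(43593749, Rational(1, 2))))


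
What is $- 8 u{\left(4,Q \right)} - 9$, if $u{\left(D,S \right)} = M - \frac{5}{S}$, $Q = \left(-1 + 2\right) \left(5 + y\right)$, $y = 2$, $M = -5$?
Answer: $\frac{257}{7} \approx 36.714$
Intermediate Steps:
$Q = 7$ ($Q = \left(-1 + 2\right) \left(5 + 2\right) = 1 \cdot 7 = 7$)
$u{\left(D,S \right)} = -5 - \frac{5}{S}$
$- 8 u{\left(4,Q \right)} - 9 = - 8 \left(-5 - \frac{5}{7}\right) - 9 = \left(-8\right) \left(- \frac{40}{7}\right) - 9 = \frac{320}{7} - 9 = \frac{257}{7}$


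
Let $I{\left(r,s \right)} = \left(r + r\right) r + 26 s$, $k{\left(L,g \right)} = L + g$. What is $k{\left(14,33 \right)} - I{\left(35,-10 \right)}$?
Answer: $-2143$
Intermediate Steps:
$I{\left(r,s \right)} = 2 r^{2} + 26 s$ ($I{\left(r,s \right)} = 2 r r + 26 s = 2 r^{2} + 26 s$)
$k{\left(14,33 \right)} - I{\left(35,-10 \right)} = \left(14 + 33\right) - \left(2 \cdot 35^{2} + 26 \left(-10\right)\right) = 47 - \left(2 \cdot 1225 - 260\right) = 47 - \left(2450 - 260\right) = 47 - 2190 = -2143$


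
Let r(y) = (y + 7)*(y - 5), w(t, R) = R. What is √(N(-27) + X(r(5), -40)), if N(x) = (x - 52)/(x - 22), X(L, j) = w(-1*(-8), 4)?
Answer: 5*√11/7 ≈ 2.3690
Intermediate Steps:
r(y) = (-5 + y)*(7 + y) (r(y) = (7 + y)*(-5 + y) = (-5 + y)*(7 + y))
X(L, j) = 4
N(x) = (-52 + x)/(-22 + x)
√(N(-27) + X(r(5), -40)) = √((-52 - 27)/(-22 - 27) + 4) = √(-79/(-49) + 4) = √(-1/49*(-79) + 4) = √(79/49 + 4) = √(275/49) = 5*√11/7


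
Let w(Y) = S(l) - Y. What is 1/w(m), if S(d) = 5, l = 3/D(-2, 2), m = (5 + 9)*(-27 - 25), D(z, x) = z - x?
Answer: 1/733 ≈ 0.0013643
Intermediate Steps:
m = -728 (m = 14*(-52) = -728)
l = -¾ (l = 3/(-2 - 1*2) = 3/(-2 - 2) = 3/(-4) = 3*(-¼) = -¾ ≈ -0.75000)
w(Y) = 5 - Y
1/w(m) = 1/(5 - 1*(-728)) = 1/(5 + 728) = 1/733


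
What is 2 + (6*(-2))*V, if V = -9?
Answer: 110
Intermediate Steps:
2 + (6*(-2))*V = 2 + (6*(-2))*(-9) = 2 - 12*(-9) = 2 + 108 = 110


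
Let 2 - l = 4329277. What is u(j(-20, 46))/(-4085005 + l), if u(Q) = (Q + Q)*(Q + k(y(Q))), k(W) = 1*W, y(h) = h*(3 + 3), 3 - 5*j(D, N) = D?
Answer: -529/15025500 ≈ -3.5207e-5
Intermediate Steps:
l = -4329275 (l = 2 - 1*4329277 = 2 - 4329277 = -4329275)
j(D, N) = ⅗ - D/5
y(h) = 6*h (y(h) = h*6 = 6*h)
k(W) = W
u(Q) = 14*Q² (u(Q) = (Q + Q)*(Q + 6*Q) = (2*Q)*(7*Q) = 14*Q²)
u(j(-20, 46))/(-4085005 + l) = (14*(⅗ - ⅕*(-20))²)/(-4085005 - 4329275) = (14*(⅗ + 4)²)/(-8414280) = (14*(23/5)²)*(-1/8414280) = (14*(529/25))*(-1/8414280) = (7406/25)*(-1/8414280) = -529/15025500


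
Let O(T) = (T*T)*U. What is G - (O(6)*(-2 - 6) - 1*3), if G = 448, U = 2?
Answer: 1027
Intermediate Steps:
O(T) = 2*T² (O(T) = (T*T)*2 = T²*2 = 2*T²)
G - (O(6)*(-2 - 6) - 1*3) = 448 - ((2*6²)*(-2 - 6) - 1*3) = 448 - ((2*36)*(-8) - 3) = 448 - (72*(-8) - 3) = 448 - (-576 - 3) = 448 - 1*(-579) = 448 + 579 = 1027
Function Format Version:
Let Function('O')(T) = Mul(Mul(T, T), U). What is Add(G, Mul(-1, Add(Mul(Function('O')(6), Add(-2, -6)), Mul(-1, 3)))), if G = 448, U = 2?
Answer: 1027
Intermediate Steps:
Function('O')(T) = Mul(2, Pow(T, 2)) (Function('O')(T) = Mul(Mul(T, T), 2) = Mul(Pow(T, 2), 2) = Mul(2, Pow(T, 2)))
Add(G, Mul(-1, Add(Mul(Function('O')(6), Add(-2, -6)), Mul(-1, 3)))) = Add(448, Mul(-1, Add(Mul(Mul(2, Pow(6, 2)), Add(-2, -6)), Mul(-1, 3)))) = Add(448, Mul(-1, Add(Mul(Mul(2, 36), -8), -3))) = Add(448, Mul(-1, Add(Mul(72, -8), -3))) = Add(448, Mul(-1, Add(-576, -3))) = Add(448, Mul(-1, -579)) = Add(448, 579) = 1027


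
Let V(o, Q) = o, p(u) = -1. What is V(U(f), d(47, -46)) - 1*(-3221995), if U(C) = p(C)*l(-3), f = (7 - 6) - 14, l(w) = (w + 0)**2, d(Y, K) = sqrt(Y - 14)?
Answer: 3221986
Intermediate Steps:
d(Y, K) = sqrt(-14 + Y)
l(w) = w**2
f = -13 (f = 1 - 14 = -13)
U(C) = -9 (U(C) = -1*(-3)**2 = -1*9 = -9)
V(U(f), d(47, -46)) - 1*(-3221995) = -9 - 1*(-3221995) = -9 + 3221995 = 3221986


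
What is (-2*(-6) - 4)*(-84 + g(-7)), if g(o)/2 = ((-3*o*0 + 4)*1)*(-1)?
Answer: -736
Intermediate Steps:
g(o) = -8 (g(o) = 2*(((-3*o*0 + 4)*1)*(-1)) = 2*(((0 + 4)*1)*(-1)) = 2*((4*1)*(-1)) = 2*(4*(-1)) = 2*(-4) = -8)
(-2*(-6) - 4)*(-84 + g(-7)) = (-2*(-6) - 4)*(-84 - 8) = (12 - 4)*(-92) = 8*(-92) = -736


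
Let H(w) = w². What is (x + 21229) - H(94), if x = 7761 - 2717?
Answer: 17437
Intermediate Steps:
x = 5044
(x + 21229) - H(94) = (5044 + 21229) - 1*94² = 26273 - 1*8836 = 26273 - 8836 = 17437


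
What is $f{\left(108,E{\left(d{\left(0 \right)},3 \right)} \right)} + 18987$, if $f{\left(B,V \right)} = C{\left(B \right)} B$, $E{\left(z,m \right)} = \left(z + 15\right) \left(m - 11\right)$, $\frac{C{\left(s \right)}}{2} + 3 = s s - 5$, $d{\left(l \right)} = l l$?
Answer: $2536683$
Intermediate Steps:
$d{\left(l \right)} = l^{2}$
$C{\left(s \right)} = -16 + 2 s^{2}$ ($C{\left(s \right)} = -6 + 2 \left(s s - 5\right) = -6 + 2 \left(s^{2} - 5\right) = -6 + 2 \left(-5 + s^{2}\right) = -6 + \left(-10 + 2 s^{2}\right) = -16 + 2 s^{2}$)
$E{\left(z,m \right)} = \left(-11 + m\right) \left(15 + z\right)$ ($E{\left(z,m \right)} = \left(15 + z\right) \left(-11 + m\right) = \left(-11 + m\right) \left(15 + z\right)$)
$f{\left(B,V \right)} = B \left(-16 + 2 B^{2}\right)$ ($f{\left(B,V \right)} = \left(-16 + 2 B^{2}\right) B = B \left(-16 + 2 B^{2}\right)$)
$f{\left(108,E{\left(d{\left(0 \right)},3 \right)} \right)} + 18987 = 2 \cdot 108 \left(-8 + 108^{2}\right) + 18987 = 2 \cdot 108 \left(-8 + 11664\right) + 18987 = 2 \cdot 108 \cdot 11656 + 18987 = 2517696 + 18987 = 2536683$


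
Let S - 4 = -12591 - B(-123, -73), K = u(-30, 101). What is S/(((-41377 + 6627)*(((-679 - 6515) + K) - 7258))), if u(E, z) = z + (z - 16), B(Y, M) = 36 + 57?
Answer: -634/24787175 ≈ -2.5578e-5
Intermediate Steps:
B(Y, M) = 93
u(E, z) = -16 + 2*z (u(E, z) = z + (-16 + z) = -16 + 2*z)
K = 186 (K = -16 + 2*101 = -16 + 202 = 186)
S = -12680 (S = 4 + (-12591 - 1*93) = 4 + (-12591 - 93) = 4 - 12684 = -12680)
S/(((-41377 + 6627)*(((-679 - 6515) + K) - 7258))) = -12680*1/((-41377 + 6627)*(((-679 - 6515) + 186) - 7258)) = -12680*(-1/(34750*((-7194 + 186) - 7258))) = -12680*(-1/(34750*(-7008 - 7258))) = -12680/((-34750*(-14266))) = -12680/495743500 = -12680*1/495743500 = -634/24787175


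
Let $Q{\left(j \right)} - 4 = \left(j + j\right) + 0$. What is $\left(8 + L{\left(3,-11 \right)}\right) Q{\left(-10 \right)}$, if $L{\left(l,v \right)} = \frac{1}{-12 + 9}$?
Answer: $- \frac{368}{3} \approx -122.67$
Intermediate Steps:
$L{\left(l,v \right)} = - \frac{1}{3}$ ($L{\left(l,v \right)} = \frac{1}{-3} = - \frac{1}{3}$)
$Q{\left(j \right)} = 4 + 2 j$ ($Q{\left(j \right)} = 4 + \left(\left(j + j\right) + 0\right) = 4 + \left(2 j + 0\right) = 4 + 2 j$)
$\left(8 + L{\left(3,-11 \right)}\right) Q{\left(-10 \right)} = \left(8 - \frac{1}{3}\right) \left(4 + 2 \left(-10\right)\right) = \frac{23 \left(4 - 20\right)}{3} = \frac{23}{3} \left(-16\right) = - \frac{368}{3}$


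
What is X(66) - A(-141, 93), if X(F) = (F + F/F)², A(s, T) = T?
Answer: 4396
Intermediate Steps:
X(F) = (1 + F)² (X(F) = (F + 1)² = (1 + F)²)
X(66) - A(-141, 93) = (1 + 66)² - 1*93 = 67² - 93 = 4489 - 93 = 4396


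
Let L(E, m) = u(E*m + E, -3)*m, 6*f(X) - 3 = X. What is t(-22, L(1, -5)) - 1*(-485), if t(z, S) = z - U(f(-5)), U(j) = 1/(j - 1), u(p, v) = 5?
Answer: 1855/4 ≈ 463.75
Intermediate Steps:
f(X) = 1/2 + X/6
L(E, m) = 5*m
U(j) = 1/(-1 + j)
t(z, S) = 3/4 + z (t(z, S) = z - 1/(-1 + (1/2 + (1/6)*(-5))) = z - 1/(-1 + (1/2 - 5/6)) = z - 1/(-1 - 1/3) = z - 1/(-4/3) = z - 1*(-3/4) = z + 3/4 = 3/4 + z)
t(-22, L(1, -5)) - 1*(-485) = (3/4 - 22) - 1*(-485) = -85/4 + 485 = 1855/4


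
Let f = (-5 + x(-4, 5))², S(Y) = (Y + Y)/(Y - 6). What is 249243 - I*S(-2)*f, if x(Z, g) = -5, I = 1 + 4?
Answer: 248993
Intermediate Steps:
I = 5
S(Y) = 2*Y/(-6 + Y) (S(Y) = (2*Y)/(-6 + Y) = 2*Y/(-6 + Y))
f = 100 (f = (-5 - 5)² = (-10)² = 100)
249243 - I*S(-2)*f = 249243 - 5*(2*(-2)/(-6 - 2))*100 = 249243 - 5*(2*(-2)/(-8))*100 = 249243 - 5*(2*(-2)*(-⅛))*100 = 249243 - 5*(½)*100 = 249243 - 5*100/2 = 249243 - 1*250 = 249243 - 250 = 248993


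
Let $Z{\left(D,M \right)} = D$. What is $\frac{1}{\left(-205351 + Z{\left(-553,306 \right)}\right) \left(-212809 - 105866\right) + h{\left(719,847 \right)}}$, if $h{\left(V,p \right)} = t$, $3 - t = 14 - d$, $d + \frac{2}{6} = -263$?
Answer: $\frac{3}{196849370777} \approx 1.524 \cdot 10^{-11}$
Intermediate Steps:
$d = - \frac{790}{3}$ ($d = - \frac{1}{3} - 263 = - \frac{790}{3} \approx -263.33$)
$t = - \frac{823}{3}$ ($t = 3 - \left(14 - - \frac{790}{3}\right) = 3 - \left(14 + \frac{790}{3}\right) = 3 - \frac{832}{3} = - \frac{823}{3} \approx -274.33$)
$h{\left(V,p \right)} = - \frac{823}{3}$
$\frac{1}{\left(-205351 + Z{\left(-553,306 \right)}\right) \left(-212809 - 105866\right) + h{\left(719,847 \right)}} = \frac{1}{\left(-205351 - 553\right) \left(-212809 - 105866\right) - \frac{823}{3}} = \frac{1}{\left(-205904\right) \left(-318675\right) - \frac{823}{3}} = \frac{1}{65616457200 - \frac{823}{3}} = \frac{1}{\frac{196849370777}{3}} = \frac{3}{196849370777}$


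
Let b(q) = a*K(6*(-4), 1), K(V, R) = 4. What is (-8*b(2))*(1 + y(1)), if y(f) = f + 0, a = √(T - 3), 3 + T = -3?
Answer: -192*I ≈ -192.0*I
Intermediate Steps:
T = -6 (T = -3 - 3 = -6)
a = 3*I (a = √(-6 - 3) = √(-9) = 3*I ≈ 3.0*I)
y(f) = f
b(q) = 12*I (b(q) = (3*I)*4 = 12*I)
(-8*b(2))*(1 + y(1)) = (-96*I)*(1 + 1) = -96*I*2 = -192*I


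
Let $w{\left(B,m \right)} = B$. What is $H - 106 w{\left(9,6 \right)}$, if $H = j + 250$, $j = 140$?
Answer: $-564$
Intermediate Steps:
$H = 390$ ($H = 140 + 250 = 390$)
$H - 106 w{\left(9,6 \right)} = 390 - 954 = -564$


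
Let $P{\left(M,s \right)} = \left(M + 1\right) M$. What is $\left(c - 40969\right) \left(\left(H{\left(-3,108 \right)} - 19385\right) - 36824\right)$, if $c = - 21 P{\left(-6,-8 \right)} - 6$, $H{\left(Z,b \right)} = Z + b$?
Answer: $2334206920$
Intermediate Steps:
$P{\left(M,s \right)} = M \left(1 + M\right)$ ($P{\left(M,s \right)} = \left(1 + M\right) M = M \left(1 + M\right)$)
$c = -636$ ($c = - 21 \left(- 6 \left(1 - 6\right)\right) - 6 = - 21 \left(\left(-6\right) \left(-5\right)\right) - 6 = \left(-21\right) 30 - 6 = -630 - 6 = -636$)
$\left(c - 40969\right) \left(\left(H{\left(-3,108 \right)} - 19385\right) - 36824\right) = \left(-636 - 40969\right) \left(\left(\left(-3 + 108\right) - 19385\right) - 36824\right) = - 41605 \left(\left(105 - 19385\right) - 36824\right) = - 41605 \left(-19280 - 36824\right) = \left(-41605\right) \left(-56104\right) = 2334206920$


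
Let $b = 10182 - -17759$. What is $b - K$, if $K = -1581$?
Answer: $29522$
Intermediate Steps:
$b = 27941$ ($b = 10182 + 17759 = 27941$)
$b - K = 27941 - -1581 = 27941 + 1581 = 29522$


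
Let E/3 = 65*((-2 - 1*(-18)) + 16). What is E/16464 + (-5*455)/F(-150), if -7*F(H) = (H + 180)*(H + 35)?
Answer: -200551/47334 ≈ -4.2369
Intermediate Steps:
E = 6240 (E = 3*(65*((-2 - 1*(-18)) + 16)) = 3*(65*((-2 + 18) + 16)) = 3*(65*(16 + 16)) = 3*(65*32) = 3*2080 = 6240)
F(H) = -(35 + H)*(180 + H)/7 (F(H) = -(H + 180)*(H + 35)/7 = -(180 + H)*(35 + H)/7 = -(35 + H)*(180 + H)/7)
E/16464 + (-5*455)/F(-150) = 6240/16464 + (-5*455)/(-900 - 215/7*(-150) - ⅐*(-150)²) = 6240*(1/16464) - 2275/(-900 + 32250/7 - ⅐*22500) = 130/343 - 2275/(-900 + 32250/7 - 22500/7) = 130/343 - 2275/3450/7 = 130/343 - 2275*7/3450 = 130/343 - 637/138 = -200551/47334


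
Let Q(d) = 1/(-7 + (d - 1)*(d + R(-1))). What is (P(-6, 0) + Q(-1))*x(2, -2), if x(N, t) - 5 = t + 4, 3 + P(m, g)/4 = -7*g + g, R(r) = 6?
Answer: -1435/17 ≈ -84.412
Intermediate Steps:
P(m, g) = -12 - 24*g (P(m, g) = -12 + 4*(-7*g + g) = -12 + 4*(-6*g) = -12 - 24*g)
x(N, t) = 9 + t (x(N, t) = 5 + (t + 4) = 5 + (4 + t) = 9 + t)
Q(d) = 1/(-7 + (-1 + d)*(6 + d)) (Q(d) = 1/(-7 + (d - 1)*(d + 6)) = 1/(-7 + (-1 + d)*(6 + d)))
(P(-6, 0) + Q(-1))*x(2, -2) = ((-12 - 24*0) + 1/(-13 + (-1)**2 + 5*(-1)))*(9 - 2) = ((-12 + 0) + 1/(-13 + 1 - 5))*7 = (-12 + 1/(-17))*7 = (-12 - 1/17)*7 = -205/17*7 = -1435/17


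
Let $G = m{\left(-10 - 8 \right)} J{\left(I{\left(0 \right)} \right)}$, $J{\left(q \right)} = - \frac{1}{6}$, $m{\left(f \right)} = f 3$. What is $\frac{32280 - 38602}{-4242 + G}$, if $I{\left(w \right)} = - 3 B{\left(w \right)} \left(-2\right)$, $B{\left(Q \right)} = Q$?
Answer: $\frac{6322}{4233} \approx 1.4935$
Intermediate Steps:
$m{\left(f \right)} = 3 f$
$I{\left(w \right)} = 6 w$ ($I{\left(w \right)} = - 3 w \left(-2\right) = 6 w$)
$J{\left(q \right)} = - \frac{1}{6}$ ($J{\left(q \right)} = \left(-1\right) \frac{1}{6} = - \frac{1}{6}$)
$G = 9$ ($G = 3 \left(-10 - 8\right) \left(- \frac{1}{6}\right) = 3 \left(-18\right) \left(- \frac{1}{6}\right) = \left(-54\right) \left(- \frac{1}{6}\right) = 9$)
$\frac{32280 - 38602}{-4242 + G} = \frac{32280 - 38602}{-4242 + 9} = - \frac{6322}{-4233} = \left(-6322\right) \left(- \frac{1}{4233}\right) = \frac{6322}{4233}$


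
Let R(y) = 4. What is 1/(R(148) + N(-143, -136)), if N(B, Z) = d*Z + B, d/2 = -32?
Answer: 1/8565 ≈ 0.00011675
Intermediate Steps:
d = -64 (d = 2*(-32) = -64)
N(B, Z) = B - 64*Z (N(B, Z) = -64*Z + B = B - 64*Z)
1/(R(148) + N(-143, -136)) = 1/(4 + (-143 - 64*(-136))) = 1/(4 + (-143 + 8704)) = 1/(4 + 8561) = 1/8565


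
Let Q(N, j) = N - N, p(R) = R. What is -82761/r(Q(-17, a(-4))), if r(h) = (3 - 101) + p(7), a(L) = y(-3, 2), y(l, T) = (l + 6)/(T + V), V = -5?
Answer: 11823/13 ≈ 909.46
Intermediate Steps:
y(l, T) = (6 + l)/(-5 + T) (y(l, T) = (l + 6)/(T - 5) = (6 + l)/(-5 + T))
a(L) = -1 (a(L) = (6 - 3)/(-5 + 2) = 3/(-3) = -⅓*3 = -1)
Q(N, j) = 0
r(h) = -91 (r(h) = (3 - 101) + 7 = -98 + 7 = -91)
-82761/r(Q(-17, a(-4))) = -82761/(-91) = -82761*(-1/91) = 11823/13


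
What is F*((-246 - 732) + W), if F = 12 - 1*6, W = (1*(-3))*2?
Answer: -5904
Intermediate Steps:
W = -6 (W = -3*2 = -6)
F = 6 (F = 12 - 6 = 6)
F*((-246 - 732) + W) = 6*((-246 - 732) - 6) = 6*(-978 - 6) = 6*(-984) = -5904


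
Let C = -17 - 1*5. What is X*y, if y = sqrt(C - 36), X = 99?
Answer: 99*I*sqrt(58) ≈ 753.96*I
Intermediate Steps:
C = -22 (C = -17 - 5 = -22)
y = I*sqrt(58) (y = sqrt(-22 - 36) = sqrt(-58) = I*sqrt(58) ≈ 7.6158*I)
X*y = 99*(I*sqrt(58)) = 99*I*sqrt(58)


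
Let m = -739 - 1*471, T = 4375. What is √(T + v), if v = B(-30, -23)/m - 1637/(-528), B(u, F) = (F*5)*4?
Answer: √76290645/132 ≈ 66.170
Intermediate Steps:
m = -1210 (m = -739 - 471 = -1210)
B(u, F) = 20*F (B(u, F) = (5*F)*4 = 20*F)
v = 20215/5808 (v = (20*(-23))/(-1210) - 1637/(-528) = -460*(-1/1210) - 1637*(-1/528) = 46/121 + 1637/528 = 20215/5808 ≈ 3.4805)
√(T + v) = √(4375 + 20215/5808) = √(25430215/5808) = √76290645/132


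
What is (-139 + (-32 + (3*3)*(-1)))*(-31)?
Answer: 5580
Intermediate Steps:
(-139 + (-32 + (3*3)*(-1)))*(-31) = (-139 + (-32 + 9*(-1)))*(-31) = (-139 + (-32 - 9))*(-31) = (-139 - 41)*(-31) = -180*(-31) = 5580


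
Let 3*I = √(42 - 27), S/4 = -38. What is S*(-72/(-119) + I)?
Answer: -10944/119 - 152*√15/3 ≈ -288.20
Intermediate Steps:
S = -152 (S = 4*(-38) = -152)
I = √15/3 (I = √(42 - 27)/3 = √15/3 ≈ 1.2910)
S*(-72/(-119) + I) = -152*(-72/(-119) + √15/3) = -152*(-72*(-1/119) + √15/3) = -152*(72/119 + √15/3) = -10944/119 - 152*√15/3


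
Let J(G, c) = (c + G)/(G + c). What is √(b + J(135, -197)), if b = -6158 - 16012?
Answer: I*√22169 ≈ 148.89*I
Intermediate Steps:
J(G, c) = 1 (J(G, c) = (G + c)/(G + c) = 1)
b = -22170
√(b + J(135, -197)) = √(-22170 + 1) = √(-22169) = I*√22169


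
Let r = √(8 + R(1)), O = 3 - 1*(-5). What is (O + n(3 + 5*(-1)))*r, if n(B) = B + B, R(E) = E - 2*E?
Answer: 4*√7 ≈ 10.583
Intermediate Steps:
O = 8 (O = 3 + 5 = 8)
R(E) = -E
n(B) = 2*B
r = √7 (r = √(8 - 1*1) = √(8 - 1) = √7 ≈ 2.6458)
(O + n(3 + 5*(-1)))*r = (8 + 2*(3 + 5*(-1)))*√7 = (8 + 2*(3 - 5))*√7 = (8 + 2*(-2))*√7 = (8 - 4)*√7 = 4*√7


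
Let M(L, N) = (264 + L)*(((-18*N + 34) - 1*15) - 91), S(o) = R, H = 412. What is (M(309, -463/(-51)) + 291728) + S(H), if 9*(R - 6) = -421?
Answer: 23989831/153 ≈ 1.5680e+5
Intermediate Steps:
R = -367/9 (R = 6 + (1/9)*(-421) = 6 - 421/9 = -367/9 ≈ -40.778)
S(o) = -367/9
M(L, N) = (-72 - 18*N)*(264 + L) (M(L, N) = (264 + L)*(((34 - 18*N) - 15) - 91) = (264 + L)*((19 - 18*N) - 91) = (264 + L)*(-72 - 18*N) = (-72 - 18*N)*(264 + L))
(M(309, -463/(-51)) + 291728) + S(H) = ((-19008 - (-2200176)/(-51) - 72*309 - 18*309*(-463/(-51))) + 291728) - 367/9 = ((-19008 - (-2200176)*(-1)/51 - 22248 - 18*309*(-463*(-1/51))) + 291728) - 367/9 = ((-19008 - 4752*463/51 - 22248 - 18*309*463/51) + 291728) - 367/9 = ((-19008 - 733392/17 - 22248 - 858402/17) + 291728) - 367/9 = (-2293146/17 + 291728) - 367/9 = 2666230/17 - 367/9 = 23989831/153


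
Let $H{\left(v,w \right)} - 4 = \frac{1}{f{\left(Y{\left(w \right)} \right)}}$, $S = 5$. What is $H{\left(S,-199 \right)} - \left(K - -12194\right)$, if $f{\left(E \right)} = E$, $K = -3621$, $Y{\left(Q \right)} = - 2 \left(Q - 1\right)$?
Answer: $- \frac{3427599}{400} \approx -8569.0$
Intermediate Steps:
$Y{\left(Q \right)} = 2 - 2 Q$ ($Y{\left(Q \right)} = - 2 \left(-1 + Q\right) = 2 - 2 Q$)
$H{\left(v,w \right)} = 4 + \frac{1}{2 - 2 w}$
$H{\left(S,-199 \right)} - \left(K - -12194\right) = \frac{-9 + 8 \left(-199\right)}{2 \left(-1 - 199\right)} - \left(-3621 - -12194\right) = \frac{-9 - 1592}{2 \left(-200\right)} - \left(-3621 + 12194\right) = \frac{1}{2} \left(- \frac{1}{200}\right) \left(-1601\right) - 8573 = \frac{1601}{400} - 8573 = - \frac{3427599}{400}$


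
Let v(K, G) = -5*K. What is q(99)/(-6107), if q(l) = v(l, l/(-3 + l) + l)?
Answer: 495/6107 ≈ 0.081055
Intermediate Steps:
q(l) = -5*l
q(99)/(-6107) = -5*99/(-6107) = -495*(-1/6107) = 495/6107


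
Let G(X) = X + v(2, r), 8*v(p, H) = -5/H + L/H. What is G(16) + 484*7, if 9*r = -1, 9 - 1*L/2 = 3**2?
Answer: 27277/8 ≈ 3409.6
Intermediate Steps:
L = 0 (L = 18 - 2*3**2 = 18 - 2*9 = 18 - 18 = 0)
r = -1/9 (r = (1/9)*(-1) = -1/9 ≈ -0.11111)
v(p, H) = -5/(8*H) (v(p, H) = (-5/H + 0/H)/8 = (-5/H + 0)/8 = (-5/H)/8 = -5/(8*H))
G(X) = 45/8 + X (G(X) = X - 5/(8*(-1/9)) = X - 5/8*(-9) = X + 45/8 = 45/8 + X)
G(16) + 484*7 = (45/8 + 16) + 484*7 = 173/8 + 3388 = 27277/8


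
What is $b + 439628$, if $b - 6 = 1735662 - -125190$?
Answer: $2300486$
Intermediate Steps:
$b = 1860858$ ($b = 6 + \left(1735662 - -125190\right) = 6 + \left(1735662 + 125190\right) = 6 + 1860852 = 1860858$)
$b + 439628 = 1860858 + 439628 = 2300486$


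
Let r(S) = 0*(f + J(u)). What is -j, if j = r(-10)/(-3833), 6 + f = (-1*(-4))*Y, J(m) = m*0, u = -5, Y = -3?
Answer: 0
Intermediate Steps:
J(m) = 0
f = -18 (f = -6 - 1*(-4)*(-3) = -6 + 4*(-3) = -6 - 12 = -18)
r(S) = 0 (r(S) = 0*(-18 + 0) = 0*(-18) = 0)
j = 0 (j = 0/(-3833) = 0*(-1/3833) = 0)
-j = -1*0 = 0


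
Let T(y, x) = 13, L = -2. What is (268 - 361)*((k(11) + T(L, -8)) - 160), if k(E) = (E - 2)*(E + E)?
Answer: -4743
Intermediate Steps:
k(E) = 2*E*(-2 + E) (k(E) = (-2 + E)*(2*E) = 2*E*(-2 + E))
(268 - 361)*((k(11) + T(L, -8)) - 160) = (268 - 361)*((2*11*(-2 + 11) + 13) - 160) = -93*((2*11*9 + 13) - 160) = -93*((198 + 13) - 160) = -93*(211 - 160) = -93*51 = -4743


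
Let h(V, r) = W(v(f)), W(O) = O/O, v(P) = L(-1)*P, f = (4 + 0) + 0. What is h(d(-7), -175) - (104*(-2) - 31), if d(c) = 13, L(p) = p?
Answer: 240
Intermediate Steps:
f = 4 (f = 4 + 0 = 4)
v(P) = -P
W(O) = 1
h(V, r) = 1
h(d(-7), -175) - (104*(-2) - 31) = 1 - (104*(-2) - 31) = 1 - (-208 - 31) = 1 - 1*(-239) = 1 + 239 = 240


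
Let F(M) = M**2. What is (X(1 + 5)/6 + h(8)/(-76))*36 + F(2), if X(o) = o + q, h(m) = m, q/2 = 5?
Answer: 1828/19 ≈ 96.211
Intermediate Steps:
q = 10 (q = 2*5 = 10)
X(o) = 10 + o (X(o) = o + 10 = 10 + o)
(X(1 + 5)/6 + h(8)/(-76))*36 + F(2) = ((10 + (1 + 5))/6 + 8/(-76))*36 + 2**2 = ((10 + 6)*(1/6) + 8*(-1/76))*36 + 4 = (16*(1/6) - 2/19)*36 + 4 = (8/3 - 2/19)*36 + 4 = (146/57)*36 + 4 = 1752/19 + 4 = 1828/19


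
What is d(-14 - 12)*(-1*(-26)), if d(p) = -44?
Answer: -1144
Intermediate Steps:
d(-14 - 12)*(-1*(-26)) = -(-44)*(-26) = -44*26 = -1144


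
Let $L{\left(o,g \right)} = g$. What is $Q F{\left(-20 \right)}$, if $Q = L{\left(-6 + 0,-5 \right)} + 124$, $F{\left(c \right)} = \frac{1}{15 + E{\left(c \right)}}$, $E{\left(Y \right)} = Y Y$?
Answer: $\frac{119}{415} \approx 0.28675$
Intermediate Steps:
$E{\left(Y \right)} = Y^{2}$
$F{\left(c \right)} = \frac{1}{15 + c^{2}}$
$Q = 119$ ($Q = -5 + 124 = 119$)
$Q F{\left(-20 \right)} = \frac{119}{15 + \left(-20\right)^{2}} = \frac{119}{15 + 400} = \frac{119}{415}$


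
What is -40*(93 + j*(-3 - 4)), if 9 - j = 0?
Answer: -1200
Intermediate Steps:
j = 9 (j = 9 - 1*0 = 9 + 0 = 9)
-40*(93 + j*(-3 - 4)) = -40*(93 + 9*(-3 - 4)) = -40*(93 + 9*(-7)) = -40*(93 - 63) = -40*30 = -1200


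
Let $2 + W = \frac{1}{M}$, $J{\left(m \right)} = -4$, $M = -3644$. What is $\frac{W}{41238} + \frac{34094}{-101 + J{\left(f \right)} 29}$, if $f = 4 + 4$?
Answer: $- \frac{5123350329281}{32608866024} \approx -157.12$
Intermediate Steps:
$f = 8$
$W = - \frac{7289}{3644}$ ($W = -2 + \frac{1}{-3644} = -2 - \frac{1}{3644} = - \frac{7289}{3644} \approx -2.0003$)
$\frac{W}{41238} + \frac{34094}{-101 + J{\left(f \right)} 29} = - \frac{7289}{3644 \cdot 41238} + \frac{34094}{-101 - 116} = \left(- \frac{7289}{3644}\right) \frac{1}{41238} + \frac{34094}{-101 - 116} = - \frac{7289}{150271272} + \frac{34094}{-217} = - \frac{7289}{150271272} + 34094 \left(- \frac{1}{217}\right) = - \frac{7289}{150271272} - \frac{34094}{217} = - \frac{5123350329281}{32608866024}$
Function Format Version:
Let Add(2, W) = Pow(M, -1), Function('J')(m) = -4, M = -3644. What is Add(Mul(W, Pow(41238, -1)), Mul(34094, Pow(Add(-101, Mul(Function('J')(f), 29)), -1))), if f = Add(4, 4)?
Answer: Rational(-5123350329281, 32608866024) ≈ -157.12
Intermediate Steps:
f = 8
W = Rational(-7289, 3644) (W = Add(-2, Pow(-3644, -1)) = Add(-2, Rational(-1, 3644)) = Rational(-7289, 3644) ≈ -2.0003)
Add(Mul(W, Pow(41238, -1)), Mul(34094, Pow(Add(-101, Mul(Function('J')(f), 29)), -1))) = Add(Mul(Rational(-7289, 3644), Pow(41238, -1)), Mul(34094, Pow(Add(-101, Mul(-4, 29)), -1))) = Add(Mul(Rational(-7289, 3644), Rational(1, 41238)), Mul(34094, Pow(Add(-101, -116), -1))) = Add(Rational(-7289, 150271272), Mul(34094, Pow(-217, -1))) = Add(Rational(-7289, 150271272), Mul(34094, Rational(-1, 217))) = Add(Rational(-7289, 150271272), Rational(-34094, 217)) = Rational(-5123350329281, 32608866024)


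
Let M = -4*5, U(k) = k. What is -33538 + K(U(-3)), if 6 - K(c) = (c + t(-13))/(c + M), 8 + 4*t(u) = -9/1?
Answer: -3084973/92 ≈ -33532.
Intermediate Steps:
M = -20
t(u) = -17/4 (t(u) = -2 + (-9/1)/4 = -2 + (-9*1)/4 = -2 + (¼)*(-9) = -2 - 9/4 = -17/4)
K(c) = 6 - (-17/4 + c)/(-20 + c) (K(c) = 6 - (c - 17/4)/(c - 20) = 6 - (-17/4 + c)/(-20 + c))
-33538 + K(U(-3)) = -33538 + (-463 + 20*(-3))/(4*(-20 - 3)) = -33538 + (¼)*(-463 - 60)/(-23) = -33538 + (¼)*(-1/23)*(-523) = -33538 + 523/92 = -3084973/92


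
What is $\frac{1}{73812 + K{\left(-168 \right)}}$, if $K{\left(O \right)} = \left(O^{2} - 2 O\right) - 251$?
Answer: $\frac{1}{102121} \approx 9.7923 \cdot 10^{-6}$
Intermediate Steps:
$K{\left(O \right)} = -251 + O^{2} - 2 O$
$\frac{1}{73812 + K{\left(-168 \right)}} = \frac{1}{73812 - \left(-85 - 28224\right)} = \frac{1}{73812 + \left(-251 + 28224 + 336\right)} = \frac{1}{73812 + 28309} = \frac{1}{102121}$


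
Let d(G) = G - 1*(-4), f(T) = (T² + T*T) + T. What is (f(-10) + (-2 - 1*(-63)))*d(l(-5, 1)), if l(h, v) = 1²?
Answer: 1255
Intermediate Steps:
l(h, v) = 1
f(T) = T + 2*T² (f(T) = (T² + T²) + T = 2*T² + T = T + 2*T²)
d(G) = 4 + G (d(G) = G + 4 = 4 + G)
(f(-10) + (-2 - 1*(-63)))*d(l(-5, 1)) = (-10*(1 + 2*(-10)) + (-2 - 1*(-63)))*(4 + 1) = (-10*(1 - 20) + (-2 + 63))*5 = (-10*(-19) + 61)*5 = (190 + 61)*5 = 251*5 = 1255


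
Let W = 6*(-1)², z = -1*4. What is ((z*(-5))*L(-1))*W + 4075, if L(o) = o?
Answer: 3955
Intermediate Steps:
z = -4
W = 6 (W = 6*1 = 6)
((z*(-5))*L(-1))*W + 4075 = (-4*(-5)*(-1))*6 + 4075 = (20*(-1))*6 + 4075 = -20*6 + 4075 = -120 + 4075 = 3955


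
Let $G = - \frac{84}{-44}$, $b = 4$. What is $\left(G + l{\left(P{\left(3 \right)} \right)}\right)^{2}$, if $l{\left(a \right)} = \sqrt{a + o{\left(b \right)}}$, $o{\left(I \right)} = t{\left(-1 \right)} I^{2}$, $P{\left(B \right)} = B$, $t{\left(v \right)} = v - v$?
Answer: $\frac{804}{121} + \frac{42 \sqrt{3}}{11} \approx 13.258$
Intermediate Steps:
$t{\left(v \right)} = 0$
$o{\left(I \right)} = 0$ ($o{\left(I \right)} = 0 I^{2} = 0$)
$l{\left(a \right)} = \sqrt{a}$ ($l{\left(a \right)} = \sqrt{a + 0} = \sqrt{a}$)
$G = \frac{21}{11}$ ($G = \left(-84\right) \left(- \frac{1}{44}\right) = \frac{21}{11} \approx 1.9091$)
$\left(G + l{\left(P{\left(3 \right)} \right)}\right)^{2} = \left(\frac{21}{11} + \sqrt{3}\right)^{2}$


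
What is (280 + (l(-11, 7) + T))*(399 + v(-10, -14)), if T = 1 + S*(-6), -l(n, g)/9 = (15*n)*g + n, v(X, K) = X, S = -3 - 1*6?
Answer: 4212481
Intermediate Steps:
S = -9 (S = -3 - 6 = -9)
l(n, g) = -9*n - 135*g*n (l(n, g) = -9*((15*n)*g + n) = -9*(15*g*n + n) = -9*(n + 15*g*n) = -9*n - 135*g*n)
T = 55 (T = 1 - 9*(-6) = 1 + 54 = 55)
(280 + (l(-11, 7) + T))*(399 + v(-10, -14)) = (280 + (-9*(-11)*(1 + 15*7) + 55))*(399 - 10) = (280 + (-9*(-11)*(1 + 105) + 55))*389 = (280 + (-9*(-11)*106 + 55))*389 = (280 + (10494 + 55))*389 = (280 + 10549)*389 = 10829*389 = 4212481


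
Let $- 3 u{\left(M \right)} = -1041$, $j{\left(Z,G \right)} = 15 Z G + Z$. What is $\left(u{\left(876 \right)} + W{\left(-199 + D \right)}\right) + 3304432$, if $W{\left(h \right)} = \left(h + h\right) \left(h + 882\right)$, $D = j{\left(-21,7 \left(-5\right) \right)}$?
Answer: $255860849$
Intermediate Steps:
$j{\left(Z,G \right)} = Z + 15 G Z$ ($j{\left(Z,G \right)} = 15 G Z + Z = Z + 15 G Z$)
$D = 11004$ ($D = - 21 \left(1 + 15 \cdot 7 \left(-5\right)\right) = - 21 \left(1 + 15 \left(-35\right)\right) = - 21 \left(1 - 525\right) = \left(-21\right) \left(-524\right) = 11004$)
$u{\left(M \right)} = 347$ ($u{\left(M \right)} = \left(- \frac{1}{3}\right) \left(-1041\right) = 347$)
$W{\left(h \right)} = 2 h \left(882 + h\right)$
$\left(u{\left(876 \right)} + W{\left(-199 + D \right)}\right) + 3304432 = \left(347 + 2 \left(-199 + 11004\right) \left(882 + \left(-199 + 11004\right)\right)\right) + 3304432 = \left(347 + 2 \cdot 10805 \left(882 + 10805\right)\right) + 3304432 = \left(347 + 2 \cdot 10805 \cdot 11687\right) + 3304432 = \left(347 + 252556070\right) + 3304432 = 252556417 + 3304432 = 255860849$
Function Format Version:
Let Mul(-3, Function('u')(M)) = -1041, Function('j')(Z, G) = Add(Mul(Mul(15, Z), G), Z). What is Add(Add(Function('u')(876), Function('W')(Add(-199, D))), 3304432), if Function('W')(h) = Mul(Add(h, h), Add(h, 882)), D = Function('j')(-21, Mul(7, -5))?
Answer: 255860849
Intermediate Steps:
Function('j')(Z, G) = Add(Z, Mul(15, G, Z)) (Function('j')(Z, G) = Add(Mul(15, G, Z), Z) = Add(Z, Mul(15, G, Z)))
D = 11004 (D = Mul(-21, Add(1, Mul(15, Mul(7, -5)))) = Mul(-21, Add(1, Mul(15, -35))) = Mul(-21, Add(1, -525)) = Mul(-21, -524) = 11004)
Function('u')(M) = 347 (Function('u')(M) = Mul(Rational(-1, 3), -1041) = 347)
Function('W')(h) = Mul(2, h, Add(882, h)) (Function('W')(h) = Mul(Mul(2, h), Add(882, h)) = Mul(2, h, Add(882, h)))
Add(Add(Function('u')(876), Function('W')(Add(-199, D))), 3304432) = Add(Add(347, Mul(2, Add(-199, 11004), Add(882, Add(-199, 11004)))), 3304432) = Add(Add(347, Mul(2, 10805, Add(882, 10805))), 3304432) = Add(Add(347, Mul(2, 10805, 11687)), 3304432) = Add(Add(347, 252556070), 3304432) = Add(252556417, 3304432) = 255860849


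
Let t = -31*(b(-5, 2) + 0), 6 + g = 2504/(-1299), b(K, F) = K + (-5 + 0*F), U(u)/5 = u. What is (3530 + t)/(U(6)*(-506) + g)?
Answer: -2494080/9864559 ≈ -0.25283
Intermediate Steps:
U(u) = 5*u
b(K, F) = -5 + K (b(K, F) = K + (-5 + 0) = K - 5 = -5 + K)
g = -10298/1299 (g = -6 + 2504/(-1299) = -6 + 2504*(-1/1299) = -6 - 2504/1299 = -10298/1299 ≈ -7.9276)
t = 310 (t = -31*((-5 - 5) + 0) = -31*(-10 + 0) = -31*(-10) = 310)
(3530 + t)/(U(6)*(-506) + g) = (3530 + 310)/((5*6)*(-506) - 10298/1299) = 3840/(30*(-506) - 10298/1299) = 3840/(-15180 - 10298/1299) = 3840/(-19729118/1299) = 3840*(-1299/19729118) = -2494080/9864559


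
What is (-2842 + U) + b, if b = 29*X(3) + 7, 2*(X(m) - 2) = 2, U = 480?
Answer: -2268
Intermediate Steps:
X(m) = 3 (X(m) = 2 + (½)*2 = 2 + 1 = 3)
b = 94 (b = 29*3 + 7 = 87 + 7 = 94)
(-2842 + U) + b = (-2842 + 480) + 94 = -2362 + 94 = -2268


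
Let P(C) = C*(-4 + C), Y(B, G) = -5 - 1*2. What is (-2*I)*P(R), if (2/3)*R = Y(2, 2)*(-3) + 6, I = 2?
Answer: -5913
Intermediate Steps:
Y(B, G) = -7 (Y(B, G) = -5 - 2 = -7)
R = 81/2 (R = 3*(-7*(-3) + 6)/2 = 3*(21 + 6)/2 = (3/2)*27 = 81/2 ≈ 40.500)
(-2*I)*P(R) = (-2*2)*(81*(-4 + 81/2)/2) = -162*73/2 = -4*5913/4 = -5913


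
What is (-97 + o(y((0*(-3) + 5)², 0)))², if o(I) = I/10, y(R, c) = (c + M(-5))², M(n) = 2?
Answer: 233289/25 ≈ 9331.6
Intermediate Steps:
y(R, c) = (2 + c)² (y(R, c) = (c + 2)² = (2 + c)²)
o(I) = I/10 (o(I) = I*(⅒) = I/10)
(-97 + o(y((0*(-3) + 5)², 0)))² = (-97 + (2 + 0)²/10)² = (-97 + (⅒)*2²)² = (-97 + (⅒)*4)² = (-97 + ⅖)² = (-483/5)² = 233289/25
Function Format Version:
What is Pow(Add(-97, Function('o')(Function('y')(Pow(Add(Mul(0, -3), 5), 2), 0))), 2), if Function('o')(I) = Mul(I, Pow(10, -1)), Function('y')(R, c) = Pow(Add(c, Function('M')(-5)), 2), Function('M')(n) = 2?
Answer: Rational(233289, 25) ≈ 9331.6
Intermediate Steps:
Function('y')(R, c) = Pow(Add(2, c), 2) (Function('y')(R, c) = Pow(Add(c, 2), 2) = Pow(Add(2, c), 2))
Function('o')(I) = Mul(Rational(1, 10), I) (Function('o')(I) = Mul(I, Rational(1, 10)) = Mul(Rational(1, 10), I))
Pow(Add(-97, Function('o')(Function('y')(Pow(Add(Mul(0, -3), 5), 2), 0))), 2) = Pow(Add(-97, Mul(Rational(1, 10), Pow(Add(2, 0), 2))), 2) = Pow(Add(-97, Mul(Rational(1, 10), Pow(2, 2))), 2) = Pow(Add(-97, Mul(Rational(1, 10), 4)), 2) = Pow(Add(-97, Rational(2, 5)), 2) = Pow(Rational(-483, 5), 2) = Rational(233289, 25)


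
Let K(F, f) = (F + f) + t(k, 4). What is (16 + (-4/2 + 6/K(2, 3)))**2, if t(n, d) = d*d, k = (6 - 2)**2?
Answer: 10000/49 ≈ 204.08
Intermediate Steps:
k = 16 (k = 4**2 = 16)
t(n, d) = d**2
K(F, f) = 16 + F + f (K(F, f) = (F + f) + 4**2 = (F + f) + 16 = 16 + F + f)
(16 + (-4/2 + 6/K(2, 3)))**2 = (16 + (-4/2 + 6/(16 + 2 + 3)))**2 = (16 + (-4*1/2 + 6/21))**2 = (16 + (-2 + 6*(1/21)))**2 = (16 + (-2 + 2/7))**2 = (16 - 12/7)**2 = (100/7)**2 = 10000/49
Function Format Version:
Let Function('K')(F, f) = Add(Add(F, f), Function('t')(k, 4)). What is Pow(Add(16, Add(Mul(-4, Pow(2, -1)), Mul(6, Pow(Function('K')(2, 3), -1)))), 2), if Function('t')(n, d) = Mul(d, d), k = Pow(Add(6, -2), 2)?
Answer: Rational(10000, 49) ≈ 204.08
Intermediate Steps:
k = 16 (k = Pow(4, 2) = 16)
Function('t')(n, d) = Pow(d, 2)
Function('K')(F, f) = Add(16, F, f) (Function('K')(F, f) = Add(Add(F, f), Pow(4, 2)) = Add(Add(F, f), 16) = Add(16, F, f))
Pow(Add(16, Add(Mul(-4, Pow(2, -1)), Mul(6, Pow(Function('K')(2, 3), -1)))), 2) = Pow(Add(16, Add(Mul(-4, Pow(2, -1)), Mul(6, Pow(Add(16, 2, 3), -1)))), 2) = Pow(Add(16, Add(Mul(-4, Rational(1, 2)), Mul(6, Pow(21, -1)))), 2) = Pow(Add(16, Add(-2, Mul(6, Rational(1, 21)))), 2) = Pow(Add(16, Add(-2, Rational(2, 7))), 2) = Pow(Add(16, Rational(-12, 7)), 2) = Pow(Rational(100, 7), 2) = Rational(10000, 49)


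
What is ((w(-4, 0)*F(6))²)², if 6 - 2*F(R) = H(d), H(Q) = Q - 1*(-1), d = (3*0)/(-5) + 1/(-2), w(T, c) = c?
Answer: 0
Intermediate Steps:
d = -½ (d = 0*(-⅕) + 1*(-½) = 0 - ½ = -½ ≈ -0.50000)
H(Q) = 1 + Q (H(Q) = Q + 1 = 1 + Q)
F(R) = 11/4 (F(R) = 3 - (1 - ½)/2 = 3 - ½*½ = 3 - ¼ = 11/4)
((w(-4, 0)*F(6))²)² = ((0*(11/4))²)² = (0²)² = 0² = 0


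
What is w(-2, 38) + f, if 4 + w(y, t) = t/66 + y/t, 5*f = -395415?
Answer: -49587221/627 ≈ -79087.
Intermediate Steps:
f = -79083 (f = (⅕)*(-395415) = -79083)
w(y, t) = -4 + t/66 + y/t (w(y, t) = -4 + (t/66 + y/t) = -4 + t/66 + y/t)
w(-2, 38) + f = (-4 + (1/66)*38 - 2/38) - 79083 = (-4 + 19/33 - 2*1/38) - 79083 = (-4 + 19/33 - 1/19) - 79083 = -2180/627 - 79083 = -49587221/627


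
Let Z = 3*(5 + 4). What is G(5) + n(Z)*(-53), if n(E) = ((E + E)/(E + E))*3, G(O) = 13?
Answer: -146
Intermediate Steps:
Z = 27 (Z = 3*9 = 27)
n(E) = 3 (n(E) = ((2*E)/((2*E)))*3 = ((2*E)*(1/(2*E)))*3 = 1*3 = 3)
G(5) + n(Z)*(-53) = 13 + 3*(-53) = 13 - 159 = -146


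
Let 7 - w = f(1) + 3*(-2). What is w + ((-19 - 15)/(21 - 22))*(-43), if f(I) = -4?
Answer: -1445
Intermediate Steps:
w = 17 (w = 7 - (-4 + 3*(-2)) = 7 - (-4 - 6) = 7 - 1*(-10) = 7 + 10 = 17)
w + ((-19 - 15)/(21 - 22))*(-43) = 17 + ((-19 - 15)/(21 - 22))*(-43) = 17 - 34/(-1)*(-43) = 17 - 34*(-1)*(-43) = 17 + 34*(-43) = 17 - 1462 = -1445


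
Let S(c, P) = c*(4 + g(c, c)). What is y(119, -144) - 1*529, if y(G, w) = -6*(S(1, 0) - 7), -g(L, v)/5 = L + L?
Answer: -451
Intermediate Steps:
g(L, v) = -10*L (g(L, v) = -5*(L + L) = -10*L)
S(c, P) = c*(4 - 10*c)
y(G, w) = 78 (y(G, w) = -6*(2*1*(2 - 5*1) - 7) = -6*(2*1*(2 - 5) - 7) = -6*(2*1*(-3) - 7) = -6*(-6 - 7) = -6*(-13) = 78)
y(119, -144) - 1*529 = 78 - 1*529 = 78 - 529 = -451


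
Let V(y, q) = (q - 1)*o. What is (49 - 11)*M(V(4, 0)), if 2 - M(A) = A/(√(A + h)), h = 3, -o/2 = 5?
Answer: 76 - 380*√13/13 ≈ -29.393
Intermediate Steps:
o = -10 (o = -2*5 = -10)
V(y, q) = 10 - 10*q (V(y, q) = (q - 1)*(-10) = (-1 + q)*(-10) = 10 - 10*q)
M(A) = 2 - A/√(3 + A) (M(A) = 2 - A/(√(A + 3)) = 2 - A/(√(3 + A)) = 2 - A/√(3 + A))
(49 - 11)*M(V(4, 0)) = (49 - 11)*(2 - (10 - 10*0)/√(3 + (10 - 10*0))) = 38*(2 - (10 + 0)/√(3 + (10 + 0))) = 38*(2 - 1*10/√(3 + 10)) = 38*(2 - 1*10/√13) = 38*(2 - 1*10*√13/13) = 38*(2 - 10*√13/13) = 76 - 380*√13/13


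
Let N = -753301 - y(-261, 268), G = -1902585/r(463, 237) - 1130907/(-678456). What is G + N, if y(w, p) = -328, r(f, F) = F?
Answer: -13596016328873/17866008 ≈ -7.6100e+5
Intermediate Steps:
G = -143394687089/17866008 (G = -1902585/237 - 1130907/(-678456) = -1902585*1/237 - 1130907*(-1/678456) = -634195/79 + 376969/226152 = -143394687089/17866008 ≈ -8026.1)
N = -752973 (N = -753301 - 1*(-328) = -753301 + 328 = -752973)
G + N = -143394687089/17866008 - 752973 = -13596016328873/17866008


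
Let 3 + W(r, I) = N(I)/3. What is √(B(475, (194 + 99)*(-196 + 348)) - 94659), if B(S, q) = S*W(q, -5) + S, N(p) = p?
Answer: I*√867606/3 ≈ 310.48*I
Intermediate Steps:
W(r, I) = -3 + I/3
B(S, q) = -11*S/3 (B(S, q) = S*(-3 + (⅓)*(-5)) + S = S*(-3 - 5/3) + S = S*(-14/3) + S = -14*S/3 + S = -11*S/3)
√(B(475, (194 + 99)*(-196 + 348)) - 94659) = √(-11/3*475 - 94659) = √(-5225/3 - 94659) = √(-289202/3) = I*√867606/3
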